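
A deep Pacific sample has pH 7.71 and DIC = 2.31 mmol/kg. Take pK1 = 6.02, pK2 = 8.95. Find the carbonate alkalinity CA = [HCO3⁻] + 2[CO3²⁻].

CA = 2.39 mmol/kg

CA = [HCO3⁻] + 2[CO3²⁻] = (α₁ + 2α₂)·DIC
At pH 7.71: [H⁺]/K1 = 10^-1.69 = 0.020417, K2/[H⁺] = 10^-1.24 = 0.057544
α₁ = 1/(1 + 0.020417 + 0.057544) = 1/1.0780 = 0.9277; α₂ = α₁·K2/[H⁺] = 0.05338
α₁ + 2α₂ = 1.0344
CA = 1.0344 × 2.31 = 2.39 mmol/kg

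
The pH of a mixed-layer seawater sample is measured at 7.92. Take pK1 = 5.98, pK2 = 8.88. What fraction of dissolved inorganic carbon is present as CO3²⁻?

α₂ = 0.0978

α₂ = 1 / (1 + [H⁺]/K2 + [H⁺]²/(K1K2)) = 1 / (1 + 10^+0.96 + 10^-0.98)
   = 1 / (1 + 9.1201 + 0.10471) = 1/10.225 = 0.09780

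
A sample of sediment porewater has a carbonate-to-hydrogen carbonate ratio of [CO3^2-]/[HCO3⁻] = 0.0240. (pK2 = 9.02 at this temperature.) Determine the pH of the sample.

pH = 7.40

From K2 = [H⁺][CO3^2-]/[HCO3⁻]:  pH = pK2 + log₁₀([CO3^2-]/[HCO3⁻])
log₁₀(0.0240) = -1.620
pH = 9.02 + (-1.620) = 7.40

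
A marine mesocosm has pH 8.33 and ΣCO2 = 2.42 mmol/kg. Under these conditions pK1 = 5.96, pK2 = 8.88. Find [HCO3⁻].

α₁ = 1 / (1 + [H⁺]/K1 + K2/[H⁺]) = 1 / (1 + 10^-2.37 + 10^-0.55)
   = 1 / (1 + 0.0042658 + 0.28184) = 1/1.2861 = 0.7775
[HCO3⁻] = α₁ × DIC = 0.7775 × 2.42 = 1.88 mmol/kg

[HCO3⁻] = 1.88 mmol/kg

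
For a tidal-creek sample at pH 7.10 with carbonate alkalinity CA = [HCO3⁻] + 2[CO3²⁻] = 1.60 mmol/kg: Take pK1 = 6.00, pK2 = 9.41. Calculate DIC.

DIC = 1.72 mmol/kg

CA = [HCO3⁻] + 2[CO3²⁻] = (α₁ + 2α₂)·DIC
At pH 7.10: [H⁺]/K1 = 10^-1.10 = 0.079433, K2/[H⁺] = 10^-2.31 = 0.0048978
α₁ = 1/(1 + 0.079433 + 0.0048978) = 1/1.0843 = 0.9222; α₂ = α₁·K2/[H⁺] = 0.004517
α₁ + 2α₂ = 0.9313
DIC = CA / (α₁ + 2α₂) = 1.60 / 0.9313 = 1.72 mmol/kg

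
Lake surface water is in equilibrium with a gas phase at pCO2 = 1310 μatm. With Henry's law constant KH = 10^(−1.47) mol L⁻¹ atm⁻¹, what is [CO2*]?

[CO2*] = 44.4 μmol/L

KH = 10^(−1.47) = 3.388×10^-2 mol L⁻¹ atm⁻¹
[CO2*] = KH · pCO2 = 3.388×10^-2 × 1310×10^-6 atm = 4.44×10^-5 mol/L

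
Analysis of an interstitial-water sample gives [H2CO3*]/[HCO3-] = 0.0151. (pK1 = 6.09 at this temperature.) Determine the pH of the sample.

From K1 = [H⁺][HCO3-]/[H2CO3*]:  pH = pK1 − log₁₀([H2CO3*]/[HCO3-])
log₁₀(0.0151) = -1.821
pH = 6.09 − (-1.821) = 7.91

pH = 7.91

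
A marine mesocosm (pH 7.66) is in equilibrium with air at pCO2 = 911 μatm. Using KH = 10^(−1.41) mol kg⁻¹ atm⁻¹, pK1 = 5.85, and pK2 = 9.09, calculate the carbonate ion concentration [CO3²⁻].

[CO2*] = KH · pCO2 = 10^(−1.41) × 911×10^-6 = 3.544×10^-5 mol/kg
α₀ = 1/(1 + K1/[H⁺] + K1K2/[H⁺]²) = 1/(1 + 10^+1.81 + 10^+0.38) = 0.01471
DIC = [CO2*]/α₀ = 3.544×10^-5 / 0.01471 = 2.409 mmol/kg
[CO3²⁻] = α₂·DIC; α₂ = 0.03530, so [CO3²⁻] = 0.03530 × 2.409 = 0.0850 mmol/kg

[CO3²⁻] = 0.0850 mmol/kg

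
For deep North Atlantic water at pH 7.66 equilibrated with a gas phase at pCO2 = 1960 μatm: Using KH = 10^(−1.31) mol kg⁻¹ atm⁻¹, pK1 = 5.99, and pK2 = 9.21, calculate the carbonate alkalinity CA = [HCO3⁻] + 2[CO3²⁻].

CA = 4.74 mmol/kg

[CO2*] = KH · pCO2 = 10^(−1.31) × 1960×10^-6 = 9.600×10^-5 mol/kg
α₀ = 1/(1 + K1/[H⁺] + K1K2/[H⁺]²) = 1/(1 + 10^+1.67 + 10^+0.12) = 0.02037
DIC = [CO2*]/α₀ = 9.600×10^-5 / 0.02037 = 4.713 mmol/kg
CA = (α₁ + 2α₂)·DIC = (0.9528 + 2×0.02685) × 4.713 = 4.74 mmol/kg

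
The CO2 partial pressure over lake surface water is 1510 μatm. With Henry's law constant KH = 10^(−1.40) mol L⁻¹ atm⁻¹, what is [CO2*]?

KH = 10^(−1.40) = 3.981×10^-2 mol L⁻¹ atm⁻¹
[CO2*] = KH · pCO2 = 3.981×10^-2 × 1510×10^-6 atm = 6.01×10^-5 mol/L

[CO2*] = 60.1 μmol/L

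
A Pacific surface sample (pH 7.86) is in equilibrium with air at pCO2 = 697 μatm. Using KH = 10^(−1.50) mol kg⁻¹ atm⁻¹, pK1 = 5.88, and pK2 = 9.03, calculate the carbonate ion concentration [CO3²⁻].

[CO2*] = KH · pCO2 = 10^(−1.50) × 697×10^-6 = 2.204×10^-5 mol/kg
α₀ = 1/(1 + K1/[H⁺] + K1K2/[H⁺]²) = 1/(1 + 10^+1.98 + 10^+0.81) = 0.009713
DIC = [CO2*]/α₀ = 2.204×10^-5 / 0.009713 = 2.269 mmol/kg
[CO3²⁻] = α₂·DIC; α₂ = 0.06271, so [CO3²⁻] = 0.06271 × 2.269 = 0.142 mmol/kg

[CO3²⁻] = 0.142 mmol/kg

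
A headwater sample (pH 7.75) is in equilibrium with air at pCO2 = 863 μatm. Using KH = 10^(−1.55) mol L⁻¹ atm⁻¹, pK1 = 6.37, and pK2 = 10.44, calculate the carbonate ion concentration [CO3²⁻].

[CO3²⁻] = 1.19 μmol/L

[CO2*] = KH · pCO2 = 10^(−1.55) × 863×10^-6 = 2.432×10^-5 mol/L
α₀ = 1/(1 + K1/[H⁺] + K1K2/[H⁺]²) = 1/(1 + 10^+1.38 + 10^-1.31) = 0.03994
DIC = [CO2*]/α₀ = 2.432×10^-5 / 0.03994 = 0.6090 mmol/L
[CO3²⁻] = α₂·DIC; α₂ = 0.001956, so [CO3²⁻] = 0.001956 × 0.6090 = 0.00119 mmol/L = 1.19 μmol/L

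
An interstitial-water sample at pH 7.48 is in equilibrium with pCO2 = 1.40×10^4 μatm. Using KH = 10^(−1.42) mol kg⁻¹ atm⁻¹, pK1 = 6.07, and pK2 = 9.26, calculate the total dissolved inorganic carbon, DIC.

[CO2*] = KH · pCO2 = 10^(−1.42) × 1.40×10^4×10^-6 = 5.323×10^-4 mol/kg
α₀ = 1/(1 + K1/[H⁺] + K1K2/[H⁺]²) = 1/(1 + 10^+1.41 + 10^-0.37) = 0.03686
DIC = [CO2*]/α₀ = 5.323×10^-4 / 0.03686 = 14.4 mmol/kg

DIC = 14.4 mmol/kg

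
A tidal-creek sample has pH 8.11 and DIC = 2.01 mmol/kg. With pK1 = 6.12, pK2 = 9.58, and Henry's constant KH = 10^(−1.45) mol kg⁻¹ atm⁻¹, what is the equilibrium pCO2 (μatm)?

pCO2 = 555 μatm

α₀ = 1 / (1 + K1/[H⁺] + K1K2/[H⁺]²) = 1 / (1 + 10^+1.99 + 10^+0.52)
   = 1 / (1 + 97.724 + 3.3113) = 1/102.04 = 0.009801
[CO2*] = α₀ × DIC = 0.009801 × 2.01 = 0.01970 mmol/kg = 19.70 μmol/kg
pCO2 = [CO2*]/KH = 1.970×10^-5 / 3.548×10^-2 = 555 μatm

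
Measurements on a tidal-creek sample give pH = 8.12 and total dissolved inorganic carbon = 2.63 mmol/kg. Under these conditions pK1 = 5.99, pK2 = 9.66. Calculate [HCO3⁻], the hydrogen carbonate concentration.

α₁ = 1 / (1 + [H⁺]/K1 + K2/[H⁺]) = 1 / (1 + 10^-2.13 + 10^-1.54)
   = 1 / (1 + 0.0074131 + 0.028840) = 1/1.0363 = 0.9650
[HCO3⁻] = α₁ × DIC = 0.9650 × 2.63 = 2.54 mmol/kg

[HCO3⁻] = 2.54 mmol/kg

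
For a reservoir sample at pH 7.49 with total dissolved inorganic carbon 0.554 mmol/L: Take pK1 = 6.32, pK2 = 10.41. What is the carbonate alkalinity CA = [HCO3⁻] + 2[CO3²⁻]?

CA = 0.520 mmol/L

CA = [HCO3⁻] + 2[CO3²⁻] = (α₁ + 2α₂)·DIC
At pH 7.49: [H⁺]/K1 = 10^-1.17 = 0.067608, K2/[H⁺] = 10^-2.92 = 0.0012023
α₁ = 1/(1 + 0.067608 + 0.0012023) = 1/1.0688 = 0.9356; α₂ = α₁·K2/[H⁺] = 0.001125
α₁ + 2α₂ = 0.9379
CA = 0.9379 × 0.554 = 0.520 mmol/L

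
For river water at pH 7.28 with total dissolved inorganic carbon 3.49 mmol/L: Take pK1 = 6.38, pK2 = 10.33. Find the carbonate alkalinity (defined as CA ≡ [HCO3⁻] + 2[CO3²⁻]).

CA = [HCO3⁻] + 2[CO3²⁻] = (α₁ + 2α₂)·DIC
At pH 7.28: [H⁺]/K1 = 10^-0.90 = 0.12589, K2/[H⁺] = 10^-3.05 = 0.00089125
α₁ = 1/(1 + 0.12589 + 0.00089125) = 1/1.1268 = 0.8875; α₂ = α₁·K2/[H⁺] = 0.0007910
α₁ + 2α₂ = 0.8891
CA = 0.8891 × 3.49 = 3.10 mmol/L

CA = 3.10 mmol/L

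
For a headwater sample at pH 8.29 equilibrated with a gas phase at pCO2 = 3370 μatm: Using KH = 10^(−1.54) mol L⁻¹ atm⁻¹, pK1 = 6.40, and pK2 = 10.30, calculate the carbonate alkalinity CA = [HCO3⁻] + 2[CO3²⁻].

CA = 7.69 mmol/L

[CO2*] = KH · pCO2 = 10^(−1.54) × 3370×10^-6 = 9.719×10^-5 mol/L
α₀ = 1/(1 + K1/[H⁺] + K1K2/[H⁺]²) = 1/(1 + 10^+1.89 + 10^-0.12) = 0.01260
DIC = [CO2*]/α₀ = 9.719×10^-5 / 0.01260 = 7.715 mmol/L
CA = (α₁ + 2α₂)·DIC = (0.9778 + 2×0.009556) × 7.715 = 7.69 mmol/L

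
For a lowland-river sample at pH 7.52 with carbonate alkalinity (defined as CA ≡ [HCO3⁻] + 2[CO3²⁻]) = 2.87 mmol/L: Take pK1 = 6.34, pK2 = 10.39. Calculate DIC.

CA = [HCO3⁻] + 2[CO3²⁻] = (α₁ + 2α₂)·DIC
At pH 7.52: [H⁺]/K1 = 10^-1.18 = 0.066069, K2/[H⁺] = 10^-2.87 = 0.0013490
α₁ = 1/(1 + 0.066069 + 0.0013490) = 1/1.0674 = 0.9368; α₂ = α₁·K2/[H⁺] = 0.001264
α₁ + 2α₂ = 0.9394
DIC = CA / (α₁ + 2α₂) = 2.87 / 0.9394 = 3.06 mmol/L

DIC = 3.06 mmol/L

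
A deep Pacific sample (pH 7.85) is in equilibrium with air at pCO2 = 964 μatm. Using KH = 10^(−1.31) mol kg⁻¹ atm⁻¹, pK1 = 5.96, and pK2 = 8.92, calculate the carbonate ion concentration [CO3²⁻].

[CO3²⁻] = 0.312 mmol/kg

[CO2*] = KH · pCO2 = 10^(−1.31) × 964×10^-6 = 4.721×10^-5 mol/kg
α₀ = 1/(1 + K1/[H⁺] + K1K2/[H⁺]²) = 1/(1 + 10^+1.89 + 10^+0.82) = 0.01173
DIC = [CO2*]/α₀ = 4.721×10^-5 / 0.01173 = 4.024 mmol/kg
[CO3²⁻] = α₂·DIC; α₂ = 0.07752, so [CO3²⁻] = 0.07752 × 4.024 = 0.312 mmol/kg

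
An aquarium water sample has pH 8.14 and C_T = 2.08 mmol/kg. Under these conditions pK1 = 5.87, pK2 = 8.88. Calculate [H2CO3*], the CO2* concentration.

[CO2*] = 9.41 μmol/kg

α₀ = 1 / (1 + K1/[H⁺] + K1K2/[H⁺]²) = 1 / (1 + 10^+2.27 + 10^+1.53)
   = 1 / (1 + 186.21 + 33.884) = 1/221.09 = 0.004523
[CO2*] = α₀ × DIC = 0.004523 × 2.08 = 0.00941 mmol/kg = 9.41 μmol/kg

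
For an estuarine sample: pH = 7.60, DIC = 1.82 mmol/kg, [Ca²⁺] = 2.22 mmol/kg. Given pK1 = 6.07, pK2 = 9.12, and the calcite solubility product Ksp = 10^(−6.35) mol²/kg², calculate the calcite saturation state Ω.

Ω = 0.258

α₂ = 1 / (1 + [H⁺]/K2 + [H⁺]²/(K1K2)) = 1 / (1 + 10^+1.52 + 10^-0.01)
   = 1 / (1 + 33.113 + 0.97724) = 1/35.090 = 0.02850
[CO3²⁻] = α₂ × DIC = 0.02850 × 1.82 = 0.05187 mmol/kg
Ksp = 10^(−6.35) = 4.467×10^-7
Ω = [Ca²⁺][CO3²⁻]/Ksp = (2.22×10^-3)(5.187×10^-5) / 4.467×10^-7 = 0.258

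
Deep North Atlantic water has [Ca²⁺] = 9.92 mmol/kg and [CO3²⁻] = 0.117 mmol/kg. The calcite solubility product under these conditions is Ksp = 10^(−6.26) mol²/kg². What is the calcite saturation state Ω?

Ksp = 10^(−6.26) = 5.495×10^-7
Ω = [Ca²⁺][CO3²⁻]/Ksp = (9.92×10^-3)(0.117×10^-3) / 5.495×10^-7 = 2.11

Ω = 2.11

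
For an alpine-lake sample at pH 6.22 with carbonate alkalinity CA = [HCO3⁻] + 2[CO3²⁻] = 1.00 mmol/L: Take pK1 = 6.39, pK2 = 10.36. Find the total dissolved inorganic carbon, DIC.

CA = [HCO3⁻] + 2[CO3²⁻] = (α₁ + 2α₂)·DIC
At pH 6.22: [H⁺]/K1 = 10^0.17 = 1.4791, K2/[H⁺] = 10^-4.14 = 7.2444×10^-5
α₁ = 1/(1 + 1.4791 + 7.2444×10^-5) = 1/2.4792 = 0.4034; α₂ = α₁·K2/[H⁺] = 2.922×10^-5
α₁ + 2α₂ = 0.4034
DIC = CA / (α₁ + 2α₂) = 1.00 / 0.4034 = 2.48 mmol/L

DIC = 2.48 mmol/L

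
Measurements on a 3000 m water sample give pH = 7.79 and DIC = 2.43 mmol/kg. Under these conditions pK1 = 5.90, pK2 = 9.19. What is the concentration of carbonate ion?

[CO3²⁻] = 0.0919 mmol/kg

α₂ = 1 / (1 + [H⁺]/K2 + [H⁺]²/(K1K2)) = 1 / (1 + 10^+1.40 + 10^-0.49)
   = 1 / (1 + 25.119 + 0.32359) = 1/26.442 = 0.03782
[CO3²⁻] = α₂ × DIC = 0.03782 × 2.43 = 0.0919 mmol/kg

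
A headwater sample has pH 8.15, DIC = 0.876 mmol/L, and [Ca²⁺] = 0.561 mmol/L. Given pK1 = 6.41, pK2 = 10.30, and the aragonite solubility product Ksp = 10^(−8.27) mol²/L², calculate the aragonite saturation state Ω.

α₂ = 1 / (1 + [H⁺]/K2 + [H⁺]²/(K1K2)) = 1 / (1 + 10^+2.15 + 10^+0.41)
   = 1 / (1 + 141.25 + 2.5704) = 1/144.82 = 0.006905
[CO3²⁻] = α₂ × DIC = 0.006905 × 0.876 = 0.006049 mmol/L = 6.049 μmol/L
Ksp = 10^(−8.27) = 5.370×10^-9
Ω = [Ca²⁺][CO3²⁻]/Ksp = (0.561×10^-3)(6.049×10^-6) / 5.370×10^-9 = 0.632

Ω = 0.632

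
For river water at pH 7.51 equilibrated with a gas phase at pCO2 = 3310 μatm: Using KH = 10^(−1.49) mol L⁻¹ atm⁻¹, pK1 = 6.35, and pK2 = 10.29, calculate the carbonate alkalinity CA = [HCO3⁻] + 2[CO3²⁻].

[CO2*] = KH · pCO2 = 10^(−1.49) × 3310×10^-6 = 1.071×10^-4 mol/L
α₀ = 1/(1 + K1/[H⁺] + K1K2/[H⁺]²) = 1/(1 + 10^+1.16 + 10^-1.62) = 0.06461
DIC = [CO2*]/α₀ = 1.071×10^-4 / 0.06461 = 1.658 mmol/L
CA = (α₁ + 2α₂)·DIC = (0.9338 + 2×0.001550) × 1.658 = 1.55 mmol/L

CA = 1.55 mmol/L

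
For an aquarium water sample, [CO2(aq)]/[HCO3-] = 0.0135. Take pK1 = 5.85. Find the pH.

pH = 7.72

From K1 = [H⁺][HCO3-]/[CO2(aq)]:  pH = pK1 − log₁₀([CO2(aq)]/[HCO3-])
log₁₀(0.0135) = -1.870
pH = 5.85 − (-1.870) = 7.72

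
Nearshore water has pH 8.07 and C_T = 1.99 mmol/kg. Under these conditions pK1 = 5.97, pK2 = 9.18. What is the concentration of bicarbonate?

[HCO3⁻] = 1.83 mmol/kg

α₁ = 1 / (1 + [H⁺]/K1 + K2/[H⁺]) = 1 / (1 + 10^-2.10 + 10^-1.11)
   = 1 / (1 + 0.0079433 + 0.077625) = 1/1.0856 = 0.9212
[HCO3⁻] = α₁ × DIC = 0.9212 × 1.99 = 1.83 mmol/kg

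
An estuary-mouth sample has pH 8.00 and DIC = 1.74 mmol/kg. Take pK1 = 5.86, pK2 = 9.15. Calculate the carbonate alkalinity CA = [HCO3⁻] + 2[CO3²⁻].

CA = [HCO3⁻] + 2[CO3²⁻] = (α₁ + 2α₂)·DIC
At pH 8.00: [H⁺]/K1 = 10^-2.14 = 0.0072444, K2/[H⁺] = 10^-1.15 = 0.070795
α₁ = 1/(1 + 0.0072444 + 0.070795) = 1/1.0780 = 0.9276; α₂ = α₁·K2/[H⁺] = 0.06567
α₁ + 2α₂ = 1.0589
CA = 1.0589 × 1.74 = 1.84 mmol/kg

CA = 1.84 mmol/kg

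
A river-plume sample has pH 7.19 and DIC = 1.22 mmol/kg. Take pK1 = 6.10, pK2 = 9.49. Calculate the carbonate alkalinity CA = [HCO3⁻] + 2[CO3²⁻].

CA = [HCO3⁻] + 2[CO3²⁻] = (α₁ + 2α₂)·DIC
At pH 7.19: [H⁺]/K1 = 10^-1.09 = 0.081283, K2/[H⁺] = 10^-2.30 = 0.0050119
α₁ = 1/(1 + 0.081283 + 0.0050119) = 1/1.0863 = 0.9206; α₂ = α₁·K2/[H⁺] = 0.004614
α₁ + 2α₂ = 0.9298
CA = 0.9298 × 1.22 = 1.13 mmol/kg

CA = 1.13 mmol/kg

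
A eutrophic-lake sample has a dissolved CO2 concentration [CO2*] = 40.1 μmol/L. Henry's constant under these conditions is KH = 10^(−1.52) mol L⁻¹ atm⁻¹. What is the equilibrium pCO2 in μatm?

pCO2 = 1330 μatm

KH = 10^(−1.52) = 3.020×10^-2 mol L⁻¹ atm⁻¹
pCO2 = [CO2*]/KH = 40.1×10^-6 / 3.020×10^-2 = 1.33×10^-3 atm = 1330 μatm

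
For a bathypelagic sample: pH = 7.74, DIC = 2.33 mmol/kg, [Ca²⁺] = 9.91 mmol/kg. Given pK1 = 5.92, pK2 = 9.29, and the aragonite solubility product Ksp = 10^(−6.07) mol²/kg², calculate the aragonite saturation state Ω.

α₂ = 1 / (1 + [H⁺]/K2 + [H⁺]²/(K1K2)) = 1 / (1 + 10^+1.55 + 10^-0.27)
   = 1 / (1 + 35.481 + 0.53703) = 1/37.018 = 0.02701
[CO3²⁻] = α₂ × DIC = 0.02701 × 2.33 = 0.06294 mmol/kg
Ksp = 10^(−6.07) = 8.511×10^-7
Ω = [Ca²⁺][CO3²⁻]/Ksp = (9.91×10^-3)(6.294×10^-5) / 8.511×10^-7 = 0.733

Ω = 0.733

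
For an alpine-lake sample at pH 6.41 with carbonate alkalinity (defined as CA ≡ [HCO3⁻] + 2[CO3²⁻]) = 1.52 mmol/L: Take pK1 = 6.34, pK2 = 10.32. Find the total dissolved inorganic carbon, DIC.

CA = [HCO3⁻] + 2[CO3²⁻] = (α₁ + 2α₂)·DIC
At pH 6.41: [H⁺]/K1 = 10^-0.07 = 0.85114, K2/[H⁺] = 10^-3.91 = 0.00012303
α₁ = 1/(1 + 0.85114 + 0.00012303) = 1/1.8513 = 0.5402; α₂ = α₁·K2/[H⁺] = 6.646×10^-5
α₁ + 2α₂ = 0.5403
DIC = CA / (α₁ + 2α₂) = 1.52 / 0.5403 = 2.81 mmol/L

DIC = 2.81 mmol/L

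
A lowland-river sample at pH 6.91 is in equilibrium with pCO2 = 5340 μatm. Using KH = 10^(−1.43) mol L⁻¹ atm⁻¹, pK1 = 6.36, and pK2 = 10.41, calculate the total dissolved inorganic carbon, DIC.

[CO2*] = KH · pCO2 = 10^(−1.43) × 5340×10^-6 = 1.984×10^-4 mol/L
α₀ = 1/(1 + K1/[H⁺] + K1K2/[H⁺]²) = 1/(1 + 10^+0.55 + 10^-2.95) = 0.2198
DIC = [CO2*]/α₀ = 1.984×10^-4 / 0.2198 = 0.903 mmol/L

DIC = 0.903 mmol/L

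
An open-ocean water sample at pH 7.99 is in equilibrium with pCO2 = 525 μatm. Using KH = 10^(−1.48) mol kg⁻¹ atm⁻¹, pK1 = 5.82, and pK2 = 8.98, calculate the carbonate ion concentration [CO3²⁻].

[CO3²⁻] = 0.263 mmol/kg

[CO2*] = KH · pCO2 = 10^(−1.48) × 525×10^-6 = 1.738×10^-5 mol/kg
α₀ = 1/(1 + K1/[H⁺] + K1K2/[H⁺]²) = 1/(1 + 10^+2.17 + 10^+1.18) = 0.006096
DIC = [CO2*]/α₀ = 1.738×10^-5 / 0.006096 = 2.852 mmol/kg
[CO3²⁻] = α₂·DIC; α₂ = 0.09226, so [CO3²⁻] = 0.09226 × 2.852 = 0.263 mmol/kg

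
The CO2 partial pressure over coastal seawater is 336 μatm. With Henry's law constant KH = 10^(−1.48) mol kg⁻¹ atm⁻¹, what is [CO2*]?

KH = 10^(−1.48) = 3.311×10^-2 mol kg⁻¹ atm⁻¹
[CO2*] = KH · pCO2 = 3.311×10^-2 × 336×10^-6 atm = 1.11×10^-5 mol/kg

[CO2*] = 11.1 μmol/kg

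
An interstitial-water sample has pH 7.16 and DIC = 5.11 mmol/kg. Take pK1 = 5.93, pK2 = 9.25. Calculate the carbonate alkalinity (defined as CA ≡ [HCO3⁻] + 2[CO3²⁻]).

CA = 4.87 mmol/kg

CA = [HCO3⁻] + 2[CO3²⁻] = (α₁ + 2α₂)·DIC
At pH 7.16: [H⁺]/K1 = 10^-1.23 = 0.058884, K2/[H⁺] = 10^-2.09 = 0.0081283
α₁ = 1/(1 + 0.058884 + 0.0081283) = 1/1.0670 = 0.9372; α₂ = α₁·K2/[H⁺] = 0.007618
α₁ + 2α₂ = 0.9524
CA = 0.9524 × 5.11 = 4.87 mmol/kg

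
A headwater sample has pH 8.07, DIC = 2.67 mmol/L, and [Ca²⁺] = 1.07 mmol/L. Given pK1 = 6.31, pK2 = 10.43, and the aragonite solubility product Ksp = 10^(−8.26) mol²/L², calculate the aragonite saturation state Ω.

α₂ = 1 / (1 + [H⁺]/K2 + [H⁺]²/(K1K2)) = 1 / (1 + 10^+2.36 + 10^+0.60)
   = 1 / (1 + 229.09 + 3.9811) = 1/234.07 = 0.004272
[CO3²⁻] = α₂ × DIC = 0.004272 × 2.67 = 0.01141 mmol/L = 11.41 μmol/L
Ksp = 10^(−8.26) = 5.495×10^-9
Ω = [Ca²⁺][CO3²⁻]/Ksp = (1.07×10^-3)(1.141×10^-5) / 5.495×10^-9 = 2.22

Ω = 2.22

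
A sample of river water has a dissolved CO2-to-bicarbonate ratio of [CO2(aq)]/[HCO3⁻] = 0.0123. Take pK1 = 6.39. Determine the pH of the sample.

From K1 = [H⁺][HCO3⁻]/[CO2(aq)]:  pH = pK1 − log₁₀([CO2(aq)]/[HCO3⁻])
log₁₀(0.0123) = -1.910
pH = 6.39 − (-1.910) = 8.30

pH = 8.30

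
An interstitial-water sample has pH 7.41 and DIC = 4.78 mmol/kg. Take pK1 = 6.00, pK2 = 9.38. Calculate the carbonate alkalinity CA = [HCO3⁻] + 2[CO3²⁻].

CA = [HCO3⁻] + 2[CO3²⁻] = (α₁ + 2α₂)·DIC
At pH 7.41: [H⁺]/K1 = 10^-1.41 = 0.038905, K2/[H⁺] = 10^-1.97 = 0.010715
α₁ = 1/(1 + 0.038905 + 0.010715) = 1/1.0496 = 0.9527; α₂ = α₁·K2/[H⁺] = 0.01021
α₁ + 2α₂ = 0.9731
CA = 0.9731 × 4.78 = 4.65 mmol/kg

CA = 4.65 mmol/kg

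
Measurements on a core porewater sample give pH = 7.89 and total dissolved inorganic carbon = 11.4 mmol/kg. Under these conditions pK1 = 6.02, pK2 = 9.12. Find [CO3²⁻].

[CO3²⁻] = 0.626 mmol/kg

α₂ = 1 / (1 + [H⁺]/K2 + [H⁺]²/(K1K2)) = 1 / (1 + 10^+1.23 + 10^-0.64)
   = 1 / (1 + 16.982 + 0.22909) = 1/18.212 = 0.05491
[CO3²⁻] = α₂ × DIC = 0.05491 × 11.4 = 0.626 mmol/kg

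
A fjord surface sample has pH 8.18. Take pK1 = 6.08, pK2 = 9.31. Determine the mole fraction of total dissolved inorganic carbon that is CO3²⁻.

α₂ = 0.0685

α₂ = 1 / (1 + [H⁺]/K2 + [H⁺]²/(K1K2)) = 1 / (1 + 10^+1.13 + 10^-0.97)
   = 1 / (1 + 13.490 + 0.10715) = 1/14.597 = 0.06851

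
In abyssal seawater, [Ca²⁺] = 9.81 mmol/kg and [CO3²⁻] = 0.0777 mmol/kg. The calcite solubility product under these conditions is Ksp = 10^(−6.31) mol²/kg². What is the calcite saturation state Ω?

Ω = 1.56

Ksp = 10^(−6.31) = 4.898×10^-7
Ω = [Ca²⁺][CO3²⁻]/Ksp = (9.81×10^-3)(0.0777×10^-3) / 4.898×10^-7 = 1.56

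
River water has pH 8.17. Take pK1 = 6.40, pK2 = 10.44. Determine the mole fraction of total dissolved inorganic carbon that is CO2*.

α₀ = 1 / (1 + K1/[H⁺] + K1K2/[H⁺]²) = 1 / (1 + 10^+1.77 + 10^-0.50)
   = 1 / (1 + 58.884 + 0.31623) = 1/60.201 = 0.01661

α₀ = 0.0166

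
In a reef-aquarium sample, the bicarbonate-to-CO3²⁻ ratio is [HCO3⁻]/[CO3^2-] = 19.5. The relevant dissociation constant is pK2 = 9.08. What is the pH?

pH = 7.79

From K2 = [H⁺][CO3^2-]/[HCO3⁻]:  pH = pK2 − log₁₀([HCO3⁻]/[CO3^2-])
log₁₀(19.5) = +1.290
pH = 9.08 − (+1.290) = 7.79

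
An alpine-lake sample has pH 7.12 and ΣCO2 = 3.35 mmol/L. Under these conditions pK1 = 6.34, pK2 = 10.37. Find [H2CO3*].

[CO2*] = 0.477 mmol/L

α₀ = 1 / (1 + K1/[H⁺] + K1K2/[H⁺]²) = 1 / (1 + 10^+0.78 + 10^-2.47)
   = 1 / (1 + 6.0256 + 0.0033884) = 1/7.0290 = 0.1423
[CO2*] = α₀ × DIC = 0.1423 × 3.35 = 0.477 mmol/L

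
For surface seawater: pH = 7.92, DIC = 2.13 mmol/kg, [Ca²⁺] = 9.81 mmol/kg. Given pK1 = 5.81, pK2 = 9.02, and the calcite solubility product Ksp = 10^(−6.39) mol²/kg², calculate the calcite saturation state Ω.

α₂ = 1 / (1 + [H⁺]/K2 + [H⁺]²/(K1K2)) = 1 / (1 + 10^+1.10 + 10^-1.01)
   = 1 / (1 + 12.589 + 0.097724) = 1/13.687 = 0.07306
[CO3²⁻] = α₂ × DIC = 0.07306 × 2.13 = 0.1556 mmol/kg
Ksp = 10^(−6.39) = 4.074×10^-7
Ω = [Ca²⁺][CO3²⁻]/Ksp = (9.81×10^-3)(1.556×10^-4) / 4.074×10^-7 = 3.75

Ω = 3.75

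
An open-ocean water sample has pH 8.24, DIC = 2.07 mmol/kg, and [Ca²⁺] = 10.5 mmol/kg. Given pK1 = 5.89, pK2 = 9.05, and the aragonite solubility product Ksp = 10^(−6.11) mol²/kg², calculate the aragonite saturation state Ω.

α₂ = 1 / (1 + [H⁺]/K2 + [H⁺]²/(K1K2)) = 1 / (1 + 10^+0.81 + 10^-1.54)
   = 1 / (1 + 6.4565 + 0.028840) = 1/7.4854 = 0.1336
[CO3²⁻] = α₂ × DIC = 0.1336 × 2.07 = 0.2765 mmol/kg
Ksp = 10^(−6.11) = 7.762×10^-7
Ω = [Ca²⁺][CO3²⁻]/Ksp = (10.5×10^-3)(2.765×10^-4) / 7.762×10^-7 = 3.74

Ω = 3.74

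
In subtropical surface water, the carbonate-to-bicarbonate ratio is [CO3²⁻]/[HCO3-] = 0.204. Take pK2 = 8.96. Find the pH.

From K2 = [H⁺][CO3²⁻]/[HCO3-]:  pH = pK2 + log₁₀([CO3²⁻]/[HCO3-])
log₁₀(0.204) = -0.690
pH = 8.96 + (-0.690) = 8.27

pH = 8.27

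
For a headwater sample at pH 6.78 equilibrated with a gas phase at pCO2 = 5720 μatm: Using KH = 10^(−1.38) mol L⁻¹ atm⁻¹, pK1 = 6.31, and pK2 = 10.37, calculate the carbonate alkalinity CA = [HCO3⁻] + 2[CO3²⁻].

CA = 0.704 mmol/L

[CO2*] = KH · pCO2 = 10^(−1.38) × 5720×10^-6 = 2.384×10^-4 mol/L
α₀ = 1/(1 + K1/[H⁺] + K1K2/[H⁺]²) = 1/(1 + 10^+0.47 + 10^-3.12) = 0.2530
DIC = [CO2*]/α₀ = 2.384×10^-4 / 0.2530 = 0.9423 mmol/L
CA = (α₁ + 2α₂)·DIC = (0.7468 + 2×0.0001919) × 0.9423 = 0.704 mmol/L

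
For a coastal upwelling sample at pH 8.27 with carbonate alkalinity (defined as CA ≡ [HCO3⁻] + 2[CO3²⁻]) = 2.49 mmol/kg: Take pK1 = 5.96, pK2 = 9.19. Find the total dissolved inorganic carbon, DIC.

CA = [HCO3⁻] + 2[CO3²⁻] = (α₁ + 2α₂)·DIC
At pH 8.27: [H⁺]/K1 = 10^-2.31 = 0.0048978, K2/[H⁺] = 10^-0.92 = 0.12023
α₁ = 1/(1 + 0.0048978 + 0.12023) = 1/1.1251 = 0.8888; α₂ = α₁·K2/[H⁺] = 0.1069
α₁ + 2α₂ = 1.1025
DIC = CA / (α₁ + 2α₂) = 2.49 / 1.1025 = 2.26 mmol/kg

DIC = 2.26 mmol/kg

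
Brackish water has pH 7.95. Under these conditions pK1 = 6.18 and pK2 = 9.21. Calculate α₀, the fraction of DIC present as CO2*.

α₀ = 1 / (1 + K1/[H⁺] + K1K2/[H⁺]²) = 1 / (1 + 10^+1.77 + 10^+0.51)
   = 1 / (1 + 58.884 + 3.2359) = 1/63.120 = 0.01584

α₀ = 0.0158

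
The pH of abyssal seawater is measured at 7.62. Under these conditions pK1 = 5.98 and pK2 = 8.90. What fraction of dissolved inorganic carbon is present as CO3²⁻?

α₂ = 1 / (1 + [H⁺]/K2 + [H⁺]²/(K1K2)) = 1 / (1 + 10^+1.28 + 10^-0.36)
   = 1 / (1 + 19.055 + 0.43652) = 1/20.491 = 0.04880

α₂ = 0.0488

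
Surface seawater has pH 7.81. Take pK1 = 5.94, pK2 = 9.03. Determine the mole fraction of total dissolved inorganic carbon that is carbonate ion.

α₂ = 0.0561

α₂ = 1 / (1 + [H⁺]/K2 + [H⁺]²/(K1K2)) = 1 / (1 + 10^+1.22 + 10^-0.65)
   = 1 / (1 + 16.596 + 0.22387) = 1/17.820 = 0.05612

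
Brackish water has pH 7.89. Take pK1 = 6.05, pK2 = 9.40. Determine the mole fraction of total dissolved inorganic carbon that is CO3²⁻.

α₂ = 0.0296

α₂ = 1 / (1 + [H⁺]/K2 + [H⁺]²/(K1K2)) = 1 / (1 + 10^+1.51 + 10^-0.33)
   = 1 / (1 + 32.359 + 0.46774) = 1/33.827 = 0.02956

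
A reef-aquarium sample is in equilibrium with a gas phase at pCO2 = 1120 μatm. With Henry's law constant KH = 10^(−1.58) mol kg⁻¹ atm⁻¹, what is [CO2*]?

[CO2*] = 29.5 μmol/kg

KH = 10^(−1.58) = 2.630×10^-2 mol kg⁻¹ atm⁻¹
[CO2*] = KH · pCO2 = 2.630×10^-2 × 1120×10^-6 atm = 2.95×10^-5 mol/kg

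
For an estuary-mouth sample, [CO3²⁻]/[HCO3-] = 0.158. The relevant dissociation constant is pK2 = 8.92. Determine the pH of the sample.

From K2 = [H⁺][CO3²⁻]/[HCO3-]:  pH = pK2 + log₁₀([CO3²⁻]/[HCO3-])
log₁₀(0.158) = -0.801
pH = 8.92 + (-0.801) = 8.12

pH = 8.12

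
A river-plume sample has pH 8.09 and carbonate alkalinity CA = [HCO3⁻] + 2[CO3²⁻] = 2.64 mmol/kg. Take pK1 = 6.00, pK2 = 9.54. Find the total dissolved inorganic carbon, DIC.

CA = [HCO3⁻] + 2[CO3²⁻] = (α₁ + 2α₂)·DIC
At pH 8.09: [H⁺]/K1 = 10^-2.09 = 0.0081283, K2/[H⁺] = 10^-1.45 = 0.035481
α₁ = 1/(1 + 0.0081283 + 0.035481) = 1/1.0436 = 0.9582; α₂ = α₁·K2/[H⁺] = 0.03400
α₁ + 2α₂ = 1.0262
DIC = CA / (α₁ + 2α₂) = 2.64 / 1.0262 = 2.57 mmol/kg

DIC = 2.57 mmol/kg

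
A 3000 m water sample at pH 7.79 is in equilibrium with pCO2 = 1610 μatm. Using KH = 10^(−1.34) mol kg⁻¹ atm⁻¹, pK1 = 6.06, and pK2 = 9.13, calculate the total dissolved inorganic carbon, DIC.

DIC = 4.21 mmol/kg

[CO2*] = KH · pCO2 = 10^(−1.34) × 1610×10^-6 = 7.359×10^-5 mol/kg
α₀ = 1/(1 + K1/[H⁺] + K1K2/[H⁺]²) = 1/(1 + 10^+1.73 + 10^+0.39) = 0.01750
DIC = [CO2*]/α₀ = 7.359×10^-5 / 0.01750 = 4.21 mmol/kg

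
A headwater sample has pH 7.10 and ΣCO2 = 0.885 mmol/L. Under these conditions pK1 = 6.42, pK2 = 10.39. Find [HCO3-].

[HCO3⁻] = 0.732 mmol/L

α₁ = 1 / (1 + [H⁺]/K1 + K2/[H⁺]) = 1 / (1 + 10^-0.68 + 10^-3.29)
   = 1 / (1 + 0.20893 + 0.00051286) = 1/1.2094 = 0.8268
[HCO3⁻] = α₁ × DIC = 0.8268 × 0.885 = 0.732 mmol/L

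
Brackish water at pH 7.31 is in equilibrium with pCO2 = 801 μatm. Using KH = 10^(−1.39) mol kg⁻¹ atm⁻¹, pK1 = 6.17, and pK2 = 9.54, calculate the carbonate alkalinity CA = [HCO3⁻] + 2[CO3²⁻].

CA = 0.456 mmol/kg

[CO2*] = KH · pCO2 = 10^(−1.39) × 801×10^-6 = 3.263×10^-5 mol/kg
α₀ = 1/(1 + K1/[H⁺] + K1K2/[H⁺]²) = 1/(1 + 10^+1.14 + 10^-1.09) = 0.06718
DIC = [CO2*]/α₀ = 3.263×10^-5 / 0.06718 = 0.4857 mmol/kg
CA = (α₁ + 2α₂)·DIC = (0.9274 + 2×0.005461) × 0.4857 = 0.456 mmol/kg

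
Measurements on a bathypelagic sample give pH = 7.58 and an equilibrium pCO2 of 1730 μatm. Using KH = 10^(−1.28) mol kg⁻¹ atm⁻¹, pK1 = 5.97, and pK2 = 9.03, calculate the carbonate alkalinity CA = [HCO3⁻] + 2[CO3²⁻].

[CO2*] = KH · pCO2 = 10^(−1.28) × 1730×10^-6 = 9.079×10^-5 mol/kg
α₀ = 1/(1 + K1/[H⁺] + K1K2/[H⁺]²) = 1/(1 + 10^+1.61 + 10^+0.16) = 0.02316
DIC = [CO2*]/α₀ = 9.079×10^-5 / 0.02316 = 3.921 mmol/kg
CA = (α₁ + 2α₂)·DIC = (0.9434 + 2×0.03347) × 3.921 = 3.96 mmol/kg

CA = 3.96 mmol/kg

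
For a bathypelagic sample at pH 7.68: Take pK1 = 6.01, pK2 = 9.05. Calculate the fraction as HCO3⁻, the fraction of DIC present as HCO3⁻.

α₁ = 0.940

α₁ = 1 / (1 + [H⁺]/K1 + K2/[H⁺]) = 1 / (1 + 10^-1.67 + 10^-1.37)
   = 1 / (1 + 0.021380 + 0.042658) = 1/1.0640 = 0.9398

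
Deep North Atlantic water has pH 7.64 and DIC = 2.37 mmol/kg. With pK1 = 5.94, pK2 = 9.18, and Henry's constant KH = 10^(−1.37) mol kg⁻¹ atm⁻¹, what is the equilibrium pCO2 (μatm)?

pCO2 = 1060 μatm

α₀ = 1 / (1 + K1/[H⁺] + K1K2/[H⁺]²) = 1 / (1 + 10^+1.70 + 10^+0.16)
   = 1 / (1 + 50.119 + 1.4454) = 1/52.564 = 0.01902
[CO2*] = α₀ × DIC = 0.01902 × 2.37 = 0.04509 mmol/kg
pCO2 = [CO2*]/KH = 4.509×10^-5 / 4.266×10^-2 = 1060 μatm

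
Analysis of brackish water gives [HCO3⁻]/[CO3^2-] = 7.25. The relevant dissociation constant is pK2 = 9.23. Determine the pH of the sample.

pH = 8.37

From K2 = [H⁺][CO3^2-]/[HCO3⁻]:  pH = pK2 − log₁₀([HCO3⁻]/[CO3^2-])
log₁₀(7.25) = +0.860
pH = 9.23 − (+0.860) = 8.37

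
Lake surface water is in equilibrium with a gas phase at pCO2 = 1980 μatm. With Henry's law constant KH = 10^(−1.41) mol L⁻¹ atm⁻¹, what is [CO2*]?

KH = 10^(−1.41) = 3.890×10^-2 mol L⁻¹ atm⁻¹
[CO2*] = KH · pCO2 = 3.890×10^-2 × 1980×10^-6 atm = 7.70×10^-5 mol/L

[CO2*] = 77.0 μmol/L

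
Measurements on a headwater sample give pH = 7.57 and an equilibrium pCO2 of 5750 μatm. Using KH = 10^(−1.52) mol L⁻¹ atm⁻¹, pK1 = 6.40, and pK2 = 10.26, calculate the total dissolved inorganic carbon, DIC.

DIC = 2.75 mmol/L

[CO2*] = KH · pCO2 = 10^(−1.52) × 5750×10^-6 = 1.736×10^-4 mol/L
α₀ = 1/(1 + K1/[H⁺] + K1K2/[H⁺]²) = 1/(1 + 10^+1.17 + 10^-1.52) = 0.06321
DIC = [CO2*]/α₀ = 1.736×10^-4 / 0.06321 = 2.75 mmol/L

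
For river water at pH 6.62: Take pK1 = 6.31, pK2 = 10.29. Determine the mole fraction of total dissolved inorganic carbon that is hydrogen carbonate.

α₁ = 1 / (1 + [H⁺]/K1 + K2/[H⁺]) = 1 / (1 + 10^-0.31 + 10^-3.67)
   = 1 / (1 + 0.48978 + 0.00021380) = 1/1.4900 = 0.6711

α₁ = 0.671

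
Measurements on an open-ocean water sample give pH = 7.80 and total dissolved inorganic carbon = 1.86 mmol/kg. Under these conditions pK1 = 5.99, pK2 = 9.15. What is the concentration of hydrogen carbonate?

[HCO3⁻] = 1.75 mmol/kg

α₁ = 1 / (1 + [H⁺]/K1 + K2/[H⁺]) = 1 / (1 + 10^-1.81 + 10^-1.35)
   = 1 / (1 + 0.015488 + 0.044668) = 1/1.0602 = 0.9433
[HCO3⁻] = α₁ × DIC = 0.9433 × 1.86 = 1.75 mmol/kg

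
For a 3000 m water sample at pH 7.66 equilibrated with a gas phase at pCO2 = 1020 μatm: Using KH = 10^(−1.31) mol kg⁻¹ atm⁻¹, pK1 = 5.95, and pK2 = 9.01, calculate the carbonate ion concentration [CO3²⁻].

[CO3²⁻] = 0.114 mmol/kg

[CO2*] = KH · pCO2 = 10^(−1.31) × 1020×10^-6 = 4.996×10^-5 mol/kg
α₀ = 1/(1 + K1/[H⁺] + K1K2/[H⁺]²) = 1/(1 + 10^+1.71 + 10^+0.36) = 0.01832
DIC = [CO2*]/α₀ = 4.996×10^-5 / 0.01832 = 2.727 mmol/kg
[CO3²⁻] = α₂·DIC; α₂ = 0.04197, so [CO3²⁻] = 0.04197 × 2.727 = 0.114 mmol/kg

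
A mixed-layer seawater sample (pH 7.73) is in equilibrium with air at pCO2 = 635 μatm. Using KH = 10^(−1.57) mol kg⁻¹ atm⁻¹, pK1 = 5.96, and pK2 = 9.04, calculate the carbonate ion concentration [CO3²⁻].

[CO2*] = KH · pCO2 = 10^(−1.57) × 635×10^-6 = 1.709×10^-5 mol/kg
α₀ = 1/(1 + K1/[H⁺] + K1K2/[H⁺]²) = 1/(1 + 10^+1.77 + 10^+0.46) = 0.01593
DIC = [CO2*]/α₀ = 1.709×10^-5 / 0.01593 = 1.073 mmol/kg
[CO3²⁻] = α₂·DIC; α₂ = 0.04595, so [CO3²⁻] = 0.04595 × 1.073 = 0.0493 mmol/kg

[CO3²⁻] = 0.0493 mmol/kg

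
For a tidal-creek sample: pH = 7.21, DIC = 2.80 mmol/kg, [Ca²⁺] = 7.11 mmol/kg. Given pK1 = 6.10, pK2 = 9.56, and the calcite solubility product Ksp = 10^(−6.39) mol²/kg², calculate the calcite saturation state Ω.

α₂ = 1 / (1 + [H⁺]/K2 + [H⁺]²/(K1K2)) = 1 / (1 + 10^+2.35 + 10^+1.24)
   = 1 / (1 + 223.87 + 17.378) = 1/242.25 = 0.004128
[CO3²⁻] = α₂ × DIC = 0.004128 × 2.80 = 0.01156 mmol/kg = 11.56 μmol/kg
Ksp = 10^(−6.39) = 4.074×10^-7
Ω = [Ca²⁺][CO3²⁻]/Ksp = (7.11×10^-3)(1.156×10^-5) / 4.074×10^-7 = 0.202

Ω = 0.202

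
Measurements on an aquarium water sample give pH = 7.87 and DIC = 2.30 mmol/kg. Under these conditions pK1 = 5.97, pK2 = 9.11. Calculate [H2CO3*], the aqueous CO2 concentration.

[CO2*] = 0.0271 mmol/kg

α₀ = 1 / (1 + K1/[H⁺] + K1K2/[H⁺]²) = 1 / (1 + 10^+1.90 + 10^+0.66)
   = 1 / (1 + 79.433 + 4.5709) = 1/85.004 = 0.01176
[CO2*] = α₀ × DIC = 0.01176 × 2.30 = 0.0271 mmol/kg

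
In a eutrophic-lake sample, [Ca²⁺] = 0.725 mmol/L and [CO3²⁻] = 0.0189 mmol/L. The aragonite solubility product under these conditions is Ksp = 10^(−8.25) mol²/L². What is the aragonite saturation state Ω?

Ksp = 10^(−8.25) = 5.623×10^-9
Ω = [Ca²⁺][CO3²⁻]/Ksp = (0.725×10^-3)(0.0189×10^-3) / 5.623×10^-9 = 2.44

Ω = 2.44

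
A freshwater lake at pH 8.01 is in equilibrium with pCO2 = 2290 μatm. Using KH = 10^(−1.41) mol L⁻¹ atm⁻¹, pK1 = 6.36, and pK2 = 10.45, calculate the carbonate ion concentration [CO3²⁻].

[CO3²⁻] = 14.4 μmol/L

[CO2*] = KH · pCO2 = 10^(−1.41) × 2290×10^-6 = 8.909×10^-5 mol/L
α₀ = 1/(1 + K1/[H⁺] + K1K2/[H⁺]²) = 1/(1 + 10^+1.65 + 10^-0.79) = 0.02182
DIC = [CO2*]/α₀ = 8.909×10^-5 / 0.02182 = 4.083 mmol/L
[CO3²⁻] = α₂·DIC; α₂ = 0.003539, so [CO3²⁻] = 0.003539 × 4.083 = 0.0144 mmol/L = 14.4 μmol/L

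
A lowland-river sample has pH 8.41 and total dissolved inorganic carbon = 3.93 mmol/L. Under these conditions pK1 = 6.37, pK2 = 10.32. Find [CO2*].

α₀ = 1 / (1 + K1/[H⁺] + K1K2/[H⁺]²) = 1 / (1 + 10^+2.04 + 10^+0.13)
   = 1 / (1 + 109.65 + 1.3490) = 1/112.00 = 0.008929
[CO2*] = α₀ × DIC = 0.008929 × 3.93 = 0.0351 mmol/L

[CO2*] = 0.0351 mmol/L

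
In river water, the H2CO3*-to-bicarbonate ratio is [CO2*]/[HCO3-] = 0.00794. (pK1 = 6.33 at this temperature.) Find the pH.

From K1 = [H⁺][HCO3-]/[CO2*]:  pH = pK1 − log₁₀([CO2*]/[HCO3-])
log₁₀(0.00794) = -2.100
pH = 6.33 − (-2.100) = 8.43

pH = 8.43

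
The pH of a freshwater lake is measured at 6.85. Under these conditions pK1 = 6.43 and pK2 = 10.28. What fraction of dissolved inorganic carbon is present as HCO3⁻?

α₁ = 1 / (1 + [H⁺]/K1 + K2/[H⁺]) = 1 / (1 + 10^-0.42 + 10^-3.43)
   = 1 / (1 + 0.38019 + 0.00037154) = 1/1.3806 = 0.7243

α₁ = 0.724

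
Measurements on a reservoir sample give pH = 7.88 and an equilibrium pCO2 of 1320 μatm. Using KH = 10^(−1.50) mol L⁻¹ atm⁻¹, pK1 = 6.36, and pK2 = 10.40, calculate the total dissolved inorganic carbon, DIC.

[CO2*] = KH · pCO2 = 10^(−1.50) × 1320×10^-6 = 4.174×10^-5 mol/L
α₀ = 1/(1 + K1/[H⁺] + K1K2/[H⁺]²) = 1/(1 + 10^+1.52 + 10^-1.00) = 0.02923
DIC = [CO2*]/α₀ = 4.174×10^-5 / 0.02923 = 1.43 mmol/L

DIC = 1.43 mmol/L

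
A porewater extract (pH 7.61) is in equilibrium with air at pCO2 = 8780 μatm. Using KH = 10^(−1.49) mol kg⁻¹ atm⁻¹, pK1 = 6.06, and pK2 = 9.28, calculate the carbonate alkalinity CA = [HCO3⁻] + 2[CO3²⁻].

[CO2*] = KH · pCO2 = 10^(−1.49) × 8780×10^-6 = 2.841×10^-4 mol/kg
α₀ = 1/(1 + K1/[H⁺] + K1K2/[H⁺]²) = 1/(1 + 10^+1.55 + 10^-0.12) = 0.02685
DIC = [CO2*]/α₀ = 2.841×10^-4 / 0.02685 = 10.58 mmol/kg
CA = (α₁ + 2α₂)·DIC = (0.9528 + 2×0.02037) × 10.58 = 10.5 mmol/kg

CA = 10.5 mmol/kg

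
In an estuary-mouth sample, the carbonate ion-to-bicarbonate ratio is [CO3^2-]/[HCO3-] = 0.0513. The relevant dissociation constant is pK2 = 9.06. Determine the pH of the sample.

pH = 7.77

From K2 = [H⁺][CO3^2-]/[HCO3-]:  pH = pK2 + log₁₀([CO3^2-]/[HCO3-])
log₁₀(0.0513) = -1.290
pH = 9.06 + (-1.290) = 7.77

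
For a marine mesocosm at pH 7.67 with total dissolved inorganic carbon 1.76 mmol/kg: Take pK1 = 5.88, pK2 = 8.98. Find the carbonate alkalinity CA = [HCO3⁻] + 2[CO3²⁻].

CA = [HCO3⁻] + 2[CO3²⁻] = (α₁ + 2α₂)·DIC
At pH 7.67: [H⁺]/K1 = 10^-1.79 = 0.016218, K2/[H⁺] = 10^-1.31 = 0.048978
α₁ = 1/(1 + 0.016218 + 0.048978) = 1/1.0652 = 0.9388; α₂ = α₁·K2/[H⁺] = 0.04598
α₁ + 2α₂ = 1.0308
CA = 1.0308 × 1.76 = 1.81 mmol/kg

CA = 1.81 mmol/kg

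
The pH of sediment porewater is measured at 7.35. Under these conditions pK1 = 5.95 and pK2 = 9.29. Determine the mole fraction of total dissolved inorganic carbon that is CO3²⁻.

α₂ = 0.0109

α₂ = 1 / (1 + [H⁺]/K2 + [H⁺]²/(K1K2)) = 1 / (1 + 10^+1.94 + 10^+0.54)
   = 1 / (1 + 87.096 + 3.4674) = 1/91.564 = 0.01092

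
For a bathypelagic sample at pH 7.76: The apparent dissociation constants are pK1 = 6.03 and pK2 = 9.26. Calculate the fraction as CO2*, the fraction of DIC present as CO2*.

α₀ = 0.0177

α₀ = 1 / (1 + K1/[H⁺] + K1K2/[H⁺]²) = 1 / (1 + 10^+1.73 + 10^+0.23)
   = 1 / (1 + 53.703 + 1.6982) = 1/56.401 = 0.01773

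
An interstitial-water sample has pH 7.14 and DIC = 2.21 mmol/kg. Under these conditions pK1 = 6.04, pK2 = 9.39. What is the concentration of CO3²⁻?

α₂ = 1 / (1 + [H⁺]/K2 + [H⁺]²/(K1K2)) = 1 / (1 + 10^+2.25 + 10^+1.15)
   = 1 / (1 + 177.83 + 14.125) = 1/192.95 = 0.005183
[CO3²⁻] = α₂ × DIC = 0.005183 × 2.21 = 0.0115 mmol/kg = 11.5 μmol/kg

[CO3²⁻] = 11.5 μmol/kg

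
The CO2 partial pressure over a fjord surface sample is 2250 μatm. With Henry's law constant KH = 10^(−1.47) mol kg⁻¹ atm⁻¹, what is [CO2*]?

[CO2*] = 76.2 μmol/kg

KH = 10^(−1.47) = 3.388×10^-2 mol kg⁻¹ atm⁻¹
[CO2*] = KH · pCO2 = 3.388×10^-2 × 2250×10^-6 atm = 7.62×10^-5 mol/kg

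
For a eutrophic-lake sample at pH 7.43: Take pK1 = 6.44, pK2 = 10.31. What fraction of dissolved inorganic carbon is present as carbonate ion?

α₂ = 0.00119

α₂ = 1 / (1 + [H⁺]/K2 + [H⁺]²/(K1K2)) = 1 / (1 + 10^+2.88 + 10^+1.89)
   = 1 / (1 + 758.58 + 77.625) = 1/837.20 = 0.001194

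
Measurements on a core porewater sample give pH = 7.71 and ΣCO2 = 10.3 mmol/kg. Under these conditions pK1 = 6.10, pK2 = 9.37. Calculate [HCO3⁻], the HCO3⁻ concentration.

α₁ = 1 / (1 + [H⁺]/K1 + K2/[H⁺]) = 1 / (1 + 10^-1.61 + 10^-1.66)
   = 1 / (1 + 0.024547 + 0.021878) = 1/1.0464 = 0.9556
[HCO3⁻] = α₁ × DIC = 0.9556 × 10.3 = 9.84 mmol/kg

[HCO3⁻] = 9.84 mmol/kg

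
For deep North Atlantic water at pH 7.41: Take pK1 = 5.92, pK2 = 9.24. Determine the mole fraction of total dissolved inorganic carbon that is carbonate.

α₂ = 1 / (1 + [H⁺]/K2 + [H⁺]²/(K1K2)) = 1 / (1 + 10^+1.83 + 10^+0.34)
   = 1 / (1 + 67.608 + 2.1878) = 1/70.796 = 0.01413

α₂ = 0.0141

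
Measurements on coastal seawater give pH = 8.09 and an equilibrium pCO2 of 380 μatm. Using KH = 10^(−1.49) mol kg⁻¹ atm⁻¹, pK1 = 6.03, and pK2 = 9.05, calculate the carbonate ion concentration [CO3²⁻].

[CO2*] = KH · pCO2 = 10^(−1.49) × 380×10^-6 = 1.230×10^-5 mol/kg
α₀ = 1/(1 + K1/[H⁺] + K1K2/[H⁺]²) = 1/(1 + 10^+2.06 + 10^+1.10) = 0.007788
DIC = [CO2*]/α₀ = 1.230×10^-5 / 0.007788 = 1.579 mmol/kg
[CO3²⁻] = α₂·DIC; α₂ = 0.09804, so [CO3²⁻] = 0.09804 × 1.579 = 0.155 mmol/kg

[CO3²⁻] = 0.155 mmol/kg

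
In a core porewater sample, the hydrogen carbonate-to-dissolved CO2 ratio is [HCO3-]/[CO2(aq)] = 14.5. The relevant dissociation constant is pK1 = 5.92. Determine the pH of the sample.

pH = 7.08

From K1 = [H⁺][HCO3-]/[CO2(aq)]:  pH = pK1 + log₁₀([HCO3-]/[CO2(aq)])
log₁₀(14.5) = +1.161
pH = 5.92 + (+1.161) = 7.08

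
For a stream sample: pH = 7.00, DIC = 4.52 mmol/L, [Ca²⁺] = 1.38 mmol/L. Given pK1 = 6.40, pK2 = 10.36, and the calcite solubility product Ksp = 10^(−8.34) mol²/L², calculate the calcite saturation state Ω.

α₂ = 1 / (1 + [H⁺]/K2 + [H⁺]²/(K1K2)) = 1 / (1 + 10^+3.36 + 10^+2.76)
   = 1 / (1 + 2290.9 + 575.44) = 1/2867.3 = 0.0003488
[CO3²⁻] = α₂ × DIC = 0.0003488 × 4.52 = 0.001576 mmol/L = 1.576 μmol/L
Ksp = 10^(−8.34) = 4.571×10^-9
Ω = [Ca²⁺][CO3²⁻]/Ksp = (1.38×10^-3)(1.576×10^-6) / 4.571×10^-9 = 0.476

Ω = 0.476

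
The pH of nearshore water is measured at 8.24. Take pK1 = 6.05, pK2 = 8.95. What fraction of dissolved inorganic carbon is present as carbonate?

α₂ = 0.162

α₂ = 1 / (1 + [H⁺]/K2 + [H⁺]²/(K1K2)) = 1 / (1 + 10^+0.71 + 10^-1.48)
   = 1 / (1 + 5.1286 + 0.033113) = 1/6.1617 = 0.1623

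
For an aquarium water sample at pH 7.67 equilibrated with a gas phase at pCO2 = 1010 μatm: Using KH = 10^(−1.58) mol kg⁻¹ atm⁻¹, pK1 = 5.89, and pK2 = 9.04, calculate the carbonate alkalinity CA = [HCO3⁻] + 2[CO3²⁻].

CA = 1.74 mmol/kg

[CO2*] = KH · pCO2 = 10^(−1.58) × 1010×10^-6 = 2.657×10^-5 mol/kg
α₀ = 1/(1 + K1/[H⁺] + K1K2/[H⁺]²) = 1/(1 + 10^+1.78 + 10^+0.41) = 0.01567
DIC = [CO2*]/α₀ = 2.657×10^-5 / 0.01567 = 1.696 mmol/kg
CA = (α₁ + 2α₂)·DIC = (0.9441 + 2×0.04027) × 1.696 = 1.74 mmol/kg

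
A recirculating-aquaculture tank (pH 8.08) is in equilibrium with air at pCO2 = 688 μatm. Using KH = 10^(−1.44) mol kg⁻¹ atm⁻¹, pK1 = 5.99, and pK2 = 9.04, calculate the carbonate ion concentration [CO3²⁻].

[CO2*] = KH · pCO2 = 10^(−1.44) × 688×10^-6 = 2.498×10^-5 mol/kg
α₀ = 1/(1 + K1/[H⁺] + K1K2/[H⁺]²) = 1/(1 + 10^+2.09 + 10^+1.13) = 0.007272
DIC = [CO2*]/α₀ = 2.498×10^-5 / 0.007272 = 3.435 mmol/kg
[CO3²⁻] = α₂·DIC; α₂ = 0.09809, so [CO3²⁻] = 0.09809 × 3.435 = 0.337 mmol/kg

[CO3²⁻] = 0.337 mmol/kg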